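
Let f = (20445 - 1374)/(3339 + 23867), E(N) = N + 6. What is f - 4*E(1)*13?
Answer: -9883913/27206 ≈ -363.30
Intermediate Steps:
E(N) = 6 + N
f = 19071/27206 ≈ 0.70098
f - 4*E(1)*13 = 19071/27206 - 4*(6 + 1)*13 = 19071/27206 - 4*7*13 = 19071/27206 - 28*13 = 19071/27206 - 1*364 = 19071/27206 - 364 = -9883913/27206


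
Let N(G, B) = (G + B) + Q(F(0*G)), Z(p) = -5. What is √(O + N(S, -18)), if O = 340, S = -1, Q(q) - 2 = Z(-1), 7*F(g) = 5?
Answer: √318 ≈ 17.833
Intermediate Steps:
F(g) = 5/7 (F(g) = (⅐)*5 = 5/7)
Q(q) = -3 (Q(q) = 2 - 5 = -3)
N(G, B) = -3 + B + G (N(G, B) = (G + B) - 3 = (B + G) - 3 = -3 + B + G)
√(O + N(S, -18)) = √(340 + (-3 - 18 - 1)) = √(340 - 22) = √318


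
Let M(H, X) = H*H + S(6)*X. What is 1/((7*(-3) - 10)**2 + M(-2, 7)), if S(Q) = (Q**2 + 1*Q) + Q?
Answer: 1/1301 ≈ 0.00076864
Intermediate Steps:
S(Q) = Q**2 + 2*Q (S(Q) = (Q**2 + Q) + Q = (Q + Q**2) + Q = Q**2 + 2*Q)
M(H, X) = H**2 + 48*X (M(H, X) = H*H + (6*(2 + 6))*X = H**2 + (6*8)*X = H**2 + 48*X)
1/((7*(-3) - 10)**2 + M(-2, 7)) = 1/((7*(-3) - 10)**2 + ((-2)**2 + 48*7)) = 1/((-21 - 10)**2 + (4 + 336)) = 1/((-31)**2 + 340) = 1/(961 + 340) = 1/1301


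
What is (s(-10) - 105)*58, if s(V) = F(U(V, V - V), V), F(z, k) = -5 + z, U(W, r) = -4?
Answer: -6612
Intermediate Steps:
s(V) = -9 (s(V) = -5 - 4 = -9)
(s(-10) - 105)*58 = (-9 - 105)*58 = -114*58 = -6612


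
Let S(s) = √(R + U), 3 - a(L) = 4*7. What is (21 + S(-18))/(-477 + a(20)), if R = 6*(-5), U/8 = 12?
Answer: -21/502 - √66/502 ≈ -0.058016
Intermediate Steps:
a(L) = -25 (a(L) = 3 - 4*7 = 3 - 1*28 = 3 - 28 = -25)
U = 96 (U = 8*12 = 96)
R = -30
S(s) = √66 (S(s) = √(-30 + 96) = √66)
(21 + S(-18))/(-477 + a(20)) = (21 + √66)/(-477 - 25) = (21 + √66)/(-502) = (21 + √66)*(-1/502) = -21/502 - √66/502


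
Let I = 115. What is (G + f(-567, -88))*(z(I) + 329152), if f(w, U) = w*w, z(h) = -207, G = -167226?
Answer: 50744042535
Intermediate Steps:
f(w, U) = w**2
(G + f(-567, -88))*(z(I) + 329152) = (-167226 + (-567)**2)*(-207 + 329152) = (-167226 + 321489)*328945 = 154263*328945 = 50744042535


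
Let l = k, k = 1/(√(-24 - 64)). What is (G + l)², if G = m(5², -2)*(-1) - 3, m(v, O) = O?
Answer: (44 + I*√22)²/1936 ≈ 0.98864 + 0.2132*I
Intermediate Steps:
G = -1 (G = -2*(-1) - 3 = 2 - 3 = -1)
k = -I*√22/44 (k = 1/(√(-88)) = 1/(2*I*√22) = -I*√22/44 ≈ -0.1066*I)
l = -I*√22/44 ≈ -0.1066*I
(G + l)² = (-1 - I*√22/44)²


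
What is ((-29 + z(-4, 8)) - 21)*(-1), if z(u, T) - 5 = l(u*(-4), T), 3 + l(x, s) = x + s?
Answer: 24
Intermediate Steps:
l(x, s) = -3 + s + x (l(x, s) = -3 + (x + s) = -3 + (s + x) = -3 + s + x)
z(u, T) = 2 + T - 4*u (z(u, T) = 5 + (-3 + T + u*(-4)) = 5 + (-3 + T - 4*u) = 2 + T - 4*u)
((-29 + z(-4, 8)) - 21)*(-1) = ((-29 + (2 + 8 - 4*(-4))) - 21)*(-1) = ((-29 + (2 + 8 + 16)) - 21)*(-1) = ((-29 + 26) - 21)*(-1) = (-3 - 21)*(-1) = -24*(-1) = 24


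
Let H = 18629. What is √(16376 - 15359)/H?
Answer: 3*√113/18629 ≈ 0.0017119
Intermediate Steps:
√(16376 - 15359)/H = √(16376 - 15359)/18629 = √1017*(1/18629) = (3*√113)*(1/18629) = 3*√113/18629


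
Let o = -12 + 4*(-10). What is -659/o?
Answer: 659/52 ≈ 12.673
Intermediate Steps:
o = -52 (o = -12 - 40 = -52)
-659/o = -659/(-52) = -659*(-1/52) = 659/52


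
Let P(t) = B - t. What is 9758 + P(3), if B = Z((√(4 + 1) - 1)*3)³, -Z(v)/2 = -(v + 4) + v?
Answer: 10267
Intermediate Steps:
Z(v) = 8 (Z(v) = -2*(-(v + 4) + v) = -2*(-(4 + v) + v) = -2*((-4 - v) + v) = -2*(-4) = 8)
B = 512 (B = 8³ = 512)
P(t) = 512 - t
9758 + P(3) = 9758 + (512 - 1*3) = 9758 + (512 - 3) = 9758 + 509 = 10267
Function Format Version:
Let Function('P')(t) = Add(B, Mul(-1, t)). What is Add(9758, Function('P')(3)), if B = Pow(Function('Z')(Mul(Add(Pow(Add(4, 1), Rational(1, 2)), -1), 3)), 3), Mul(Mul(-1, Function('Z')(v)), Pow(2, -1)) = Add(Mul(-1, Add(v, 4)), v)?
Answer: 10267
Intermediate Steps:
Function('Z')(v) = 8 (Function('Z')(v) = Mul(-2, Add(Mul(-1, Add(v, 4)), v)) = Mul(-2, Add(Mul(-1, Add(4, v)), v)) = Mul(-2, Add(Add(-4, Mul(-1, v)), v)) = Mul(-2, -4) = 8)
B = 512 (B = Pow(8, 3) = 512)
Function('P')(t) = Add(512, Mul(-1, t))
Add(9758, Function('P')(3)) = Add(9758, Add(512, Mul(-1, 3))) = Add(9758, Add(512, -3)) = Add(9758, 509) = 10267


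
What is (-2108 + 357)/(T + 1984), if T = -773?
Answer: -1751/1211 ≈ -1.4459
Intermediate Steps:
(-2108 + 357)/(T + 1984) = (-2108 + 357)/(-773 + 1984) = -1751/1211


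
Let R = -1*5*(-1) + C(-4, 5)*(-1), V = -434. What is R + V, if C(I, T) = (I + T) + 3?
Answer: -433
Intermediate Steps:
C(I, T) = 3 + I + T
R = 1 (R = -1*5*(-1) + (3 - 4 + 5)*(-1) = -5*(-1) + 4*(-1) = 5 - 4 = 1)
R + V = 1 - 434 = -433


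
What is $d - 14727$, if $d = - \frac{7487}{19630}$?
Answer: $- \frac{289098497}{19630} \approx -14727.0$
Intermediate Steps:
$d = - \frac{7487}{19630}$ ($d = \left(-7487\right) \frac{1}{19630} = - \frac{7487}{19630} \approx -0.38141$)
$d - 14727 = - \frac{7487}{19630} - 14727 = - \frac{289098497}{19630}$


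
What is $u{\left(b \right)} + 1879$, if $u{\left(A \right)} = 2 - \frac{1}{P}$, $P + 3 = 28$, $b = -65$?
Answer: $\frac{47024}{25} \approx 1881.0$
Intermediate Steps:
$P = 25$ ($P = -3 + 28 = 25$)
$u{\left(A \right)} = \frac{49}{25}$ ($u{\left(A \right)} = 2 - \frac{1}{25} = \frac{49}{25}$)
$u{\left(b \right)} + 1879 = \frac{49}{25} + 1879 = \frac{47024}{25}$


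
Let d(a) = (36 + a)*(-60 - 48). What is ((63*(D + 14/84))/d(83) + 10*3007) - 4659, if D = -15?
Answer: 31103153/1224 ≈ 25411.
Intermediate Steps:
d(a) = -3888 - 108*a (d(a) = (36 + a)*(-108) = -3888 - 108*a)
((63*(D + 14/84))/d(83) + 10*3007) - 4659 = ((63*(-15 + 14/84))/(-3888 - 108*83) + 10*3007) - 4659 = ((63*(-15 + 14*(1/84)))/(-3888 - 8964) + 30070) - 4659 = ((63*(-15 + ⅙))/(-12852) + 30070) - 4659 = ((63*(-89/6))*(-1/12852) + 30070) - 4659 = (-1869/2*(-1/12852) + 30070) - 4659 = (89/1224 + 30070) - 4659 = 36805769/1224 - 4659 = 31103153/1224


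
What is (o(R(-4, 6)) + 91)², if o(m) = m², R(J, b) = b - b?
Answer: 8281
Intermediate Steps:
R(J, b) = 0
(o(R(-4, 6)) + 91)² = (0² + 91)² = (0 + 91)² = 91² = 8281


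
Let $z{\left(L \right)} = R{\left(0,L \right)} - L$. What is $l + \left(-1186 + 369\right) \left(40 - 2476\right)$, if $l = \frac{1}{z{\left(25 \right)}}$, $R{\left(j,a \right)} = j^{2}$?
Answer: $\frac{49755299}{25} \approx 1.9902 \cdot 10^{6}$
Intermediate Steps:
$z{\left(L \right)} = - L$ ($z{\left(L \right)} = 0^{2} - L = 0 - L = - L$)
$l = - \frac{1}{25}$ ($l = \frac{1}{\left(-1\right) 25} = \frac{1}{-25} = - \frac{1}{25} \approx -0.04$)
$l + \left(-1186 + 369\right) \left(40 - 2476\right) = - \frac{1}{25} + \left(-1186 + 369\right) \left(40 - 2476\right) = - \frac{1}{25} - -1990212 = - \frac{1}{25} + 1990212 = \frac{49755299}{25}$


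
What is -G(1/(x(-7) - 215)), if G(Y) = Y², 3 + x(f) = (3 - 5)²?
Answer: -1/45796 ≈ -2.1836e-5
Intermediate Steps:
x(f) = 1 (x(f) = -3 + (3 - 5)² = -3 + (-2)² = -3 + 4 = 1)
-G(1/(x(-7) - 215)) = -(1/(1 - 215))² = -(1/(-214))² = -(-1/214)² = -1*1/45796 = -1/45796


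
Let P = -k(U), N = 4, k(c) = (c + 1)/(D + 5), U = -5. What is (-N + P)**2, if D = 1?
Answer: 100/9 ≈ 11.111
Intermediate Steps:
k(c) = 1/6 + c/6 (k(c) = (c + 1)/(1 + 5) = (1 + c)/6 = (1 + c)*(1/6) = 1/6 + c/6)
P = 2/3 (P = -(1/6 + (1/6)*(-5)) = -(1/6 - 5/6) = -1*(-2/3) = 2/3 ≈ 0.66667)
(-N + P)**2 = (-1*4 + 2/3)**2 = (-4 + 2/3)**2 = (-10/3)**2 = 100/9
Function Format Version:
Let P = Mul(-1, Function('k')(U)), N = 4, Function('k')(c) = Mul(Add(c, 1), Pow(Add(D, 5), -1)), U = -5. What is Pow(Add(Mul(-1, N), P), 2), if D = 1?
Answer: Rational(100, 9) ≈ 11.111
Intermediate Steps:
Function('k')(c) = Add(Rational(1, 6), Mul(Rational(1, 6), c)) (Function('k')(c) = Mul(Add(c, 1), Pow(Add(1, 5), -1)) = Mul(Add(1, c), Pow(6, -1)) = Mul(Add(1, c), Rational(1, 6)) = Add(Rational(1, 6), Mul(Rational(1, 6), c)))
P = Rational(2, 3) (P = Mul(-1, Add(Rational(1, 6), Mul(Rational(1, 6), -5))) = Mul(-1, Add(Rational(1, 6), Rational(-5, 6))) = Mul(-1, Rational(-2, 3)) = Rational(2, 3) ≈ 0.66667)
Pow(Add(Mul(-1, N), P), 2) = Pow(Add(Mul(-1, 4), Rational(2, 3)), 2) = Pow(Add(-4, Rational(2, 3)), 2) = Pow(Rational(-10, 3), 2) = Rational(100, 9)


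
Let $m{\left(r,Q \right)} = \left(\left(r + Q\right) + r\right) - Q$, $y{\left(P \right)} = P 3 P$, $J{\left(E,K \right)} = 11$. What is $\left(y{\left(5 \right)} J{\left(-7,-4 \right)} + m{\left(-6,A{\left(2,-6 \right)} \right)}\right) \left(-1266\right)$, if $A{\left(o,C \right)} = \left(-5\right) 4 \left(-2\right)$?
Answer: $-1029258$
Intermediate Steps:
$A{\left(o,C \right)} = 40$ ($A{\left(o,C \right)} = \left(-20\right) \left(-2\right) = 40$)
$y{\left(P \right)} = 3 P^{2}$ ($y{\left(P \right)} = 3 P P = 3 P^{2}$)
$m{\left(r,Q \right)} = 2 r$ ($m{\left(r,Q \right)} = \left(\left(Q + r\right) + r\right) - Q = \left(Q + 2 r\right) - Q = 2 r$)
$\left(y{\left(5 \right)} J{\left(-7,-4 \right)} + m{\left(-6,A{\left(2,-6 \right)} \right)}\right) \left(-1266\right) = \left(3 \cdot 5^{2} \cdot 11 + 2 \left(-6\right)\right) \left(-1266\right) = \left(3 \cdot 25 \cdot 11 - 12\right) \left(-1266\right) = \left(75 \cdot 11 - 12\right) \left(-1266\right) = \left(825 - 12\right) \left(-1266\right) = 813 \left(-1266\right) = -1029258$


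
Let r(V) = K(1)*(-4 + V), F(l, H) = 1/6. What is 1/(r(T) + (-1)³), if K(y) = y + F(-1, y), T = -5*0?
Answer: -3/17 ≈ -0.17647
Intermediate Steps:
T = 0
F(l, H) = ⅙
K(y) = ⅙ + y (K(y) = y + ⅙ = ⅙ + y)
r(V) = -14/3 + 7*V/6 (r(V) = (⅙ + 1)*(-4 + V) = 7*(-4 + V)/6 = -14/3 + 7*V/6)
1/(r(T) + (-1)³) = 1/((-14/3 + (7/6)*0) + (-1)³) = 1/((-14/3 + 0) - 1) = 1/(-14/3 - 1) = 1/(-17/3) = -3/17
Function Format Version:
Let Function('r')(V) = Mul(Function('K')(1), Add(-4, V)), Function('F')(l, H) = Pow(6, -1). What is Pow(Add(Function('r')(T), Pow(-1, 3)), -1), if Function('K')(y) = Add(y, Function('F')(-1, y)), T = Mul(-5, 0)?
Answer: Rational(-3, 17) ≈ -0.17647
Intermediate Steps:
T = 0
Function('F')(l, H) = Rational(1, 6)
Function('K')(y) = Add(Rational(1, 6), y) (Function('K')(y) = Add(y, Rational(1, 6)) = Add(Rational(1, 6), y))
Function('r')(V) = Add(Rational(-14, 3), Mul(Rational(7, 6), V)) (Function('r')(V) = Mul(Add(Rational(1, 6), 1), Add(-4, V)) = Mul(Rational(7, 6), Add(-4, V)) = Add(Rational(-14, 3), Mul(Rational(7, 6), V)))
Pow(Add(Function('r')(T), Pow(-1, 3)), -1) = Pow(Add(Add(Rational(-14, 3), Mul(Rational(7, 6), 0)), Pow(-1, 3)), -1) = Pow(Add(Add(Rational(-14, 3), 0), -1), -1) = Pow(Add(Rational(-14, 3), -1), -1) = Pow(Rational(-17, 3), -1) = Rational(-3, 17)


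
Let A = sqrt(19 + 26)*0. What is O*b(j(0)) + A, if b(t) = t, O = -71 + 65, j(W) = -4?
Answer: 24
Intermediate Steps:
O = -6
A = 0 (A = sqrt(45)*0 = (3*sqrt(5))*0 = 0)
O*b(j(0)) + A = -6*(-4) + 0 = 24 + 0 = 24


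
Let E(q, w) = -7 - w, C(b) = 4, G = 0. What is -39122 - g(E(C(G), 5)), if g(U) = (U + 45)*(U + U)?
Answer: -38330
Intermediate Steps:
g(U) = 2*U*(45 + U) (g(U) = (45 + U)*(2*U) = 2*U*(45 + U))
-39122 - g(E(C(G), 5)) = -39122 - 2*(-7 - 1*5)*(45 + (-7 - 1*5)) = -39122 - 2*(-7 - 5)*(45 + (-7 - 5)) = -39122 - 2*(-12)*(45 - 12) = -39122 - 2*(-12)*33 = -39122 - 1*(-792) = -39122 + 792 = -38330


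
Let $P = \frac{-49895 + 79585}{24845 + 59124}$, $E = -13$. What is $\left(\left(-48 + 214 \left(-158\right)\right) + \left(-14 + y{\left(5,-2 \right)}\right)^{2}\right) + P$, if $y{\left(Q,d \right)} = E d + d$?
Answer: $- \frac{2834763750}{83969} \approx -33760.0$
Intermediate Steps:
$y{\left(Q,d \right)} = - 12 d$ ($y{\left(Q,d \right)} = - 13 d + d = - 12 d$)
$P = \frac{29690}{83969} \approx 0.35358$
$\left(\left(-48 + 214 \left(-158\right)\right) + \left(-14 + y{\left(5,-2 \right)}\right)^{2}\right) + P = \left(\left(-48 + 214 \left(-158\right)\right) + \left(-14 - -24\right)^{2}\right) + \frac{29690}{83969} = \left(\left(-48 - 33812\right) + \left(-14 + 24\right)^{2}\right) + \frac{29690}{83969} = \left(-33860 + 10^{2}\right) + \frac{29690}{83969} = \left(-33860 + 100\right) + \frac{29690}{83969} = -33760 + \frac{29690}{83969} = - \frac{2834763750}{83969}$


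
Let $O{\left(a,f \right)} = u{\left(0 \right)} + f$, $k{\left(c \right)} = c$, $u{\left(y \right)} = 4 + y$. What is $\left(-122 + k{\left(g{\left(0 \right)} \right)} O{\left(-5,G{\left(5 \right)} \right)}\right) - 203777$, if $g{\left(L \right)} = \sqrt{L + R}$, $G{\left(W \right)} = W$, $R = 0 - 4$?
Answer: $-203899 + 18 i \approx -2.039 \cdot 10^{5} + 18.0 i$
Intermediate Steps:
$R = -4$
$g{\left(L \right)} = \sqrt{-4 + L}$ ($g{\left(L \right)} = \sqrt{L - 4} = \sqrt{-4 + L}$)
$O{\left(a,f \right)} = 4 + f$ ($O{\left(a,f \right)} = \left(4 + 0\right) + f = 4 + f$)
$\left(-122 + k{\left(g{\left(0 \right)} \right)} O{\left(-5,G{\left(5 \right)} \right)}\right) - 203777 = \left(-122 + \sqrt{-4 + 0} \left(4 + 5\right)\right) - 203777 = \left(-122 + \sqrt{-4} \cdot 9\right) - 203777 = \left(-122 + 2 i 9\right) - 203777 = \left(-122 + 18 i\right) - 203777 = -203899 + 18 i$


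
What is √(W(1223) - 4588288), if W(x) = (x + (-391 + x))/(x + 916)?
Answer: I*√2332542893867/713 ≈ 2142.0*I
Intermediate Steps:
W(x) = (-391 + 2*x)/(916 + x)
√(W(1223) - 4588288) = √((-391 + 2*1223)/(916 + 1223) - 4588288) = √((-391 + 2446)/2139 - 4588288) = √((1/2139)*2055 - 4588288) = √(685/713 - 4588288) = √(-3271448659/713) = I*√2332542893867/713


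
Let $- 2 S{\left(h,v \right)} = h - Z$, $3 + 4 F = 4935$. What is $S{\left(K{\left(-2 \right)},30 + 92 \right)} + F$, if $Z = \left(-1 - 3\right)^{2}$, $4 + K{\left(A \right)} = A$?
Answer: $1244$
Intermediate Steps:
$K{\left(A \right)} = -4 + A$
$Z = 16$ ($Z = \left(-4\right)^{2} = 16$)
$F = 1233$ ($F = - \frac{3}{4} + \frac{1}{4} \cdot 4935 = - \frac{3}{4} + \frac{4935}{4} = 1233$)
$S{\left(h,v \right)} = 8 - \frac{h}{2}$ ($S{\left(h,v \right)} = - \frac{h - 16}{2} = - \frac{-16 + h}{2} = 8 - \frac{h}{2}$)
$S{\left(K{\left(-2 \right)},30 + 92 \right)} + F = \left(8 - \frac{-4 - 2}{2}\right) + 1233 = \left(8 - -3\right) + 1233 = \left(8 + 3\right) + 1233 = 11 + 1233 = 1244$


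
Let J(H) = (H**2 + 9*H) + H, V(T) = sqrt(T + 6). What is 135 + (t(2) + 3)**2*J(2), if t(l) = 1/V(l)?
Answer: 354 + 36*sqrt(2) ≈ 404.91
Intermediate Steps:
V(T) = sqrt(6 + T)
t(l) = 1/sqrt(6 + l) (t(l) = 1/(sqrt(6 + l)) = 1/sqrt(6 + l))
J(H) = H**2 + 10*H
135 + (t(2) + 3)**2*J(2) = 135 + (1/sqrt(6 + 2) + 3)**2*(2*(10 + 2)) = 135 + (1/sqrt(8) + 3)**2*(2*12) = 135 + (sqrt(2)/4 + 3)**2*24 = 135 + (3 + sqrt(2)/4)**2*24 = 135 + 24*(3 + sqrt(2)/4)**2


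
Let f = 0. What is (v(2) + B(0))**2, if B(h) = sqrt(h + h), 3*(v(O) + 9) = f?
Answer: 81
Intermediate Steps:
v(O) = -9 (v(O) = -9 + (1/3)*0 = -9 + 0 = -9)
B(h) = sqrt(2)*sqrt(h) (B(h) = sqrt(2*h) = sqrt(2)*sqrt(h))
(v(2) + B(0))**2 = (-9 + sqrt(2)*sqrt(0))**2 = (-9 + sqrt(2)*0)**2 = (-9 + 0)**2 = (-9)**2 = 81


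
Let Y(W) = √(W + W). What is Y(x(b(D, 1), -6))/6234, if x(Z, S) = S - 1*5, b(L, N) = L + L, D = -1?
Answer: I*√22/6234 ≈ 0.00075239*I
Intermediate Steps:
b(L, N) = 2*L
x(Z, S) = -5 + S (x(Z, S) = S - 5 = -5 + S)
Y(W) = √2*√W (Y(W) = √(2*W) = √2*√W)
Y(x(b(D, 1), -6))/6234 = (√2*√(-5 - 6))/6234 = (√2*√(-11))*(1/6234) = (√2*(I*√11))*(1/6234) = (I*√22)*(1/6234) = I*√22/6234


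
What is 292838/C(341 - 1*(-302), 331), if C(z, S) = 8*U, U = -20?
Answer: -146419/80 ≈ -1830.2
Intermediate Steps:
C(z, S) = -160 (C(z, S) = 8*(-20) = -160)
292838/C(341 - 1*(-302), 331) = 292838/(-160) = 292838*(-1/160) = -146419/80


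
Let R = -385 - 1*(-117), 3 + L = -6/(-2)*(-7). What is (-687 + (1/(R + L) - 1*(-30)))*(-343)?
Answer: 65802835/292 ≈ 2.2535e+5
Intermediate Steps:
L = -24 (L = -3 - 6/(-2)*(-7) = -3 - 6*(-½)*(-7) = -3 + 3*(-7) = -3 - 21 = -24)
R = -268 (R = -385 + 117 = -268)
(-687 + (1/(R + L) - 1*(-30)))*(-343) = (-687 + (1/(-268 - 24) - 1*(-30)))*(-343) = (-687 + (1/(-292) + 30))*(-343) = (-687 + (-1/292 + 30))*(-343) = (-687 + 8759/292)*(-343) = -191845/292*(-343) = 65802835/292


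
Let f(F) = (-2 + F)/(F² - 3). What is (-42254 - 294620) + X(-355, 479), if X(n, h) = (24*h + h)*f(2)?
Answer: -336874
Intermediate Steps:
f(F) = (-2 + F)/(-3 + F²)
X(n, h) = 0 (X(n, h) = (24*h + h)*((-2 + 2)/(-3 + 2²)) = (25*h)*(0/(-3 + 4)) = (25*h)*(0/1) = (25*h)*(1*0) = (25*h)*0 = 0)
(-42254 - 294620) + X(-355, 479) = (-42254 - 294620) + 0 = -336874 + 0 = -336874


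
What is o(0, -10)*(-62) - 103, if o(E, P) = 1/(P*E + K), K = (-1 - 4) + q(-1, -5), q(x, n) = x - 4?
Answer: -484/5 ≈ -96.800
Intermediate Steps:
q(x, n) = -4 + x
K = -10 (K = (-1 - 4) + (-4 - 1) = -5 - 5 = -10)
o(E, P) = 1/(-10 + E*P) (o(E, P) = 1/(P*E - 10) = 1/(E*P - 10) = 1/(-10 + E*P))
o(0, -10)*(-62) - 103 = -62/(-10 + 0*(-10)) - 103 = -62/(-10 + 0) - 103 = -62/(-10) - 103 = -1/10*(-62) - 103 = 31/5 - 103 = -484/5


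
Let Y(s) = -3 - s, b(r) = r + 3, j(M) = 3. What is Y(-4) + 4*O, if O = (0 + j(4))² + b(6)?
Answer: 73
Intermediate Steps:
b(r) = 3 + r
O = 18 (O = (0 + 3)² + (3 + 6) = 3² + 9 = 9 + 9 = 18)
Y(-4) + 4*O = (-3 - 1*(-4)) + 4*18 = (-3 + 4) + 72 = 1 + 72 = 73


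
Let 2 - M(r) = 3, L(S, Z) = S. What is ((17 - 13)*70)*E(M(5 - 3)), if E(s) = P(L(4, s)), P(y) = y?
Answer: 1120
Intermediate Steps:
M(r) = -1 (M(r) = 2 - 1*3 = 2 - 3 = -1)
E(s) = 4
((17 - 13)*70)*E(M(5 - 3)) = ((17 - 13)*70)*4 = (4*70)*4 = 280*4 = 1120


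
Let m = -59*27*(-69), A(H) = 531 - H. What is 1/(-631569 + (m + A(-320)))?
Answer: -1/520801 ≈ -1.9201e-6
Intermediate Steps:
m = 109917 (m = -1593*(-69) = 109917)
1/(-631569 + (m + A(-320))) = 1/(-631569 + (109917 + (531 - 1*(-320)))) = 1/(-631569 + (109917 + (531 + 320))) = 1/(-631569 + (109917 + 851)) = 1/(-631569 + 110768) = 1/(-520801) = -1/520801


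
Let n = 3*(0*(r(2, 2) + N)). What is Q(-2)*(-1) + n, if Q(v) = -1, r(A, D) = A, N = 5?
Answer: 1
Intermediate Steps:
n = 0 (n = 3*(0*(2 + 5)) = 3*(0*7) = 3*0 = 0)
Q(-2)*(-1) + n = -1*(-1) + 0 = 1 + 0 = 1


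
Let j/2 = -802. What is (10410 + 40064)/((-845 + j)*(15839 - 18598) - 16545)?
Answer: 25237/3370123 ≈ 0.0074885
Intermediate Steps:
j = -1604 (j = 2*(-802) = -1604)
(10410 + 40064)/((-845 + j)*(15839 - 18598) - 16545) = (10410 + 40064)/((-845 - 1604)*(15839 - 18598) - 16545) = 50474/(-2449*(-2759) - 16545) = 50474/(6756791 - 16545) = 50474/6740246 = 50474*(1/6740246) = 25237/3370123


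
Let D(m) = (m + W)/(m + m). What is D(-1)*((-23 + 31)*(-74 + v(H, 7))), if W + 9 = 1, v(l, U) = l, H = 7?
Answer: -2412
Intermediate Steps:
W = -8 (W = -9 + 1 = -8)
D(m) = (-8 + m)/(2*m) (D(m) = (m - 8)/(m + m) = (-8 + m)/((2*m)) = (-8 + m)*(1/(2*m)) = (-8 + m)/(2*m))
D(-1)*((-23 + 31)*(-74 + v(H, 7))) = ((½)*(-8 - 1)/(-1))*((-23 + 31)*(-74 + 7)) = ((½)*(-1)*(-9))*(8*(-67)) = (9/2)*(-536) = -2412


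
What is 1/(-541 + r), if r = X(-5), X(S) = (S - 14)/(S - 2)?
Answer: -7/3768 ≈ -0.0018578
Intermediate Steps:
X(S) = (-14 + S)/(-2 + S)
r = 19/7 (r = (-14 - 5)/(-2 - 5) = -19/(-7) = -⅐*(-19) = 19/7 ≈ 2.7143)
1/(-541 + r) = 1/(-541 + 19/7) = 1/(-3768/7) = -7/3768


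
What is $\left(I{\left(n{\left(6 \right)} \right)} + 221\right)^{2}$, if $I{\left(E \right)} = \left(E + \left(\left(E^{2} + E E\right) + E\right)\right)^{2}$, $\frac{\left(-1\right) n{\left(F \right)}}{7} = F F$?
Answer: $256104402226190244169$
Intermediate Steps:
$n{\left(F \right)} = - 7 F^{2}$ ($n{\left(F \right)} = - 7 F F = - 7 F^{2}$)
$I{\left(E \right)} = \left(2 E + 2 E^{2}\right)^{2}$ ($I{\left(E \right)} = \left(E + \left(\left(E^{2} + E^{2}\right) + E\right)\right)^{2} = \left(E + \left(2 E^{2} + E\right)\right)^{2} = \left(E + \left(E + 2 E^{2}\right)\right)^{2} = \left(2 E + 2 E^{2}\right)^{2}$)
$\left(I{\left(n{\left(6 \right)} \right)} + 221\right)^{2} = \left(4 \left(- 7 \cdot 6^{2}\right)^{2} \left(1 - 7 \cdot 6^{2}\right)^{2} + 221\right)^{2} = \left(4 \left(\left(-7\right) 36\right)^{2} \left(1 - 252\right)^{2} + 221\right)^{2} = \left(4 \left(-252\right)^{2} \left(1 - 252\right)^{2} + 221\right)^{2} = \left(4 \cdot 63504 \left(-251\right)^{2} + 221\right)^{2} = \left(4 \cdot 63504 \cdot 63001 + 221\right)^{2} = \left(16003262016 + 221\right)^{2} = 16003262237^{2} = 256104402226190244169$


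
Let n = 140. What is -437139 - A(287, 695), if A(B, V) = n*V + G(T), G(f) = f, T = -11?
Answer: -534428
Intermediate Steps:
A(B, V) = -11 + 140*V (A(B, V) = 140*V - 11 = -11 + 140*V)
-437139 - A(287, 695) = -437139 - (-11 + 140*695) = -437139 - (-11 + 97300) = -437139 - 1*97289 = -437139 - 97289 = -534428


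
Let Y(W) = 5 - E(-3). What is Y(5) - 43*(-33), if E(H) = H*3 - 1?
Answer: 1434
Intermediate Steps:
E(H) = -1 + 3*H (E(H) = 3*H - 1 = -1 + 3*H)
Y(W) = 15 (Y(W) = 5 - (-1 + 3*(-3)) = 5 - (-1 - 9) = 5 - 1*(-10) = 5 + 10 = 15)
Y(5) - 43*(-33) = 15 - 43*(-33) = 15 + 1419 = 1434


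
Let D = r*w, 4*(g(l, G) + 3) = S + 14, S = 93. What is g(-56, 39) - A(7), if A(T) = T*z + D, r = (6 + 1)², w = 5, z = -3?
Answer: -801/4 ≈ -200.25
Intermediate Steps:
r = 49 (r = 7² = 49)
g(l, G) = 95/4 (g(l, G) = -3 + (93 + 14)/4 = -3 + (¼)*107 = -3 + 107/4 = 95/4)
D = 245 (D = 49*5 = 245)
A(T) = 245 - 3*T (A(T) = T*(-3) + 245 = -3*T + 245 = 245 - 3*T)
g(-56, 39) - A(7) = 95/4 - (245 - 3*7) = 95/4 - (245 - 21) = 95/4 - 1*224 = 95/4 - 224 = -801/4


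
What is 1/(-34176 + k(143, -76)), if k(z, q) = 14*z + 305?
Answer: -1/31869 ≈ -3.1378e-5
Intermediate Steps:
k(z, q) = 305 + 14*z
1/(-34176 + k(143, -76)) = 1/(-34176 + (305 + 14*143)) = 1/(-34176 + (305 + 2002)) = 1/(-34176 + 2307) = 1/(-31869) = -1/31869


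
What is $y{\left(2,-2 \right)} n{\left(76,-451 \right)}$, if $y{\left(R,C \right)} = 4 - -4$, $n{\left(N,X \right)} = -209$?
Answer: $-1672$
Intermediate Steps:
$y{\left(R,C \right)} = 8$ ($y{\left(R,C \right)} = 4 + 4 = 8$)
$y{\left(2,-2 \right)} n{\left(76,-451 \right)} = 8 \left(-209\right) = -1672$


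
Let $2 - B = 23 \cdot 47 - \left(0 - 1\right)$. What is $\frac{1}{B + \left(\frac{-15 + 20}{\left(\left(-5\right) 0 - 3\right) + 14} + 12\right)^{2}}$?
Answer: $- \frac{121}{111911} \approx -0.0010812$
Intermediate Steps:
$B = -1080$ ($B = 2 - \left(23 \cdot 47 - \left(0 - 1\right)\right) = 2 - \left(1081 - -1\right) = 2 - \left(1081 + 1\right) = 2 - 1082 = -1080$)
$\frac{1}{B + \left(\frac{-15 + 20}{\left(\left(-5\right) 0 - 3\right) + 14} + 12\right)^{2}} = \frac{1}{-1080 + \left(\frac{-15 + 20}{\left(\left(-5\right) 0 - 3\right) + 14} + 12\right)^{2}} = \frac{1}{-1080 + \left(\frac{5}{\left(0 - 3\right) + 14} + 12\right)^{2}} = \frac{1}{-1080 + \left(\frac{5}{-3 + 14} + 12\right)^{2}} = \frac{1}{-1080 + \left(\frac{5}{11} + 12\right)^{2}} = \frac{1}{-1080 + \left(\frac{137}{11}\right)^{2}} = \frac{1}{-1080 + \frac{18769}{121}} = \frac{1}{- \frac{111911}{121}} = - \frac{121}{111911}$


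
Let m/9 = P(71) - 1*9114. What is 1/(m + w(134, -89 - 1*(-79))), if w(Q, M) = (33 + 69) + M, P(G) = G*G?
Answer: -1/36565 ≈ -2.7349e-5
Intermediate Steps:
P(G) = G²
w(Q, M) = 102 + M
m = -36657 (m = 9*(71² - 1*9114) = 9*(5041 - 9114) = 9*(-4073) = -36657)
1/(m + w(134, -89 - 1*(-79))) = 1/(-36657 + (102 + (-89 - 1*(-79)))) = 1/(-36657 + (102 + (-89 + 79))) = 1/(-36657 + (102 - 10)) = 1/(-36657 + 92) = 1/(-36565) = -1/36565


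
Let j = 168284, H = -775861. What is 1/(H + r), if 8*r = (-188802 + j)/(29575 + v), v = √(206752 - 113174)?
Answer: -10856928907599172/8423468660794617715873 - 41036*√93578/8423468660794617715873 ≈ -1.2889e-6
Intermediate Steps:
v = √93578 ≈ 305.91
r = -10259/(4*(29575 + √93578)) (r = ((-188802 + 168284)/(29575 + √93578))/8 = (-20518/(29575 + √93578))/8 = -10259/(4*(29575 + √93578)) ≈ -0.085832)
1/(H + r) = 1/(-775861 + (-303409925/3498348188 + 10259*√93578/3498348188)) = 1/(-2714232226899793/3498348188 + 10259*√93578/3498348188)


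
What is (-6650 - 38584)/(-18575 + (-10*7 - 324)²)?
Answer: -6462/19523 ≈ -0.33099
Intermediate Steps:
(-6650 - 38584)/(-18575 + (-10*7 - 324)²) = -45234/(-18575 + (-70 - 324)²) = -45234/(-18575 + (-394)²) = -45234/(-18575 + 155236) = -45234/136661 = -45234*1/136661 = -6462/19523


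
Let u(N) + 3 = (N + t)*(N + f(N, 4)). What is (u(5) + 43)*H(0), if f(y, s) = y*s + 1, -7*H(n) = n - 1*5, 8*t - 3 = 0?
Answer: 3595/28 ≈ 128.39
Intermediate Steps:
t = 3/8 (t = 3/8 + (⅛)*0 = 3/8 + 0 = 3/8 ≈ 0.37500)
H(n) = 5/7 - n/7 (H(n) = -(n - 1*5)/7 = -(n - 5)/7 = -(-5 + n)/7 = 5/7 - n/7)
f(y, s) = 1 + s*y (f(y, s) = s*y + 1 = 1 + s*y)
u(N) = -3 + (1 + 5*N)*(3/8 + N) (u(N) = -3 + (N + 3/8)*(N + (1 + 4*N)) = -3 + (3/8 + N)*(1 + 5*N) = -3 + (1 + 5*N)*(3/8 + N))
(u(5) + 43)*H(0) = ((-21/8 + 5*5² + (23/8)*5) + 43)*(5/7 - ⅐*0) = ((-21/8 + 5*25 + 115/8) + 43)*(5/7 + 0) = ((-21/8 + 125 + 115/8) + 43)*(5/7) = (547/4 + 43)*(5/7) = (719/4)*(5/7) = 3595/28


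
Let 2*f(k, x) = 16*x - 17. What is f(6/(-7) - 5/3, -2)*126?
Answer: -3087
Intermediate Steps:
f(k, x) = -17/2 + 8*x (f(k, x) = (16*x - 17)/2 = (-17 + 16*x)/2 = -17/2 + 8*x)
f(6/(-7) - 5/3, -2)*126 = (-17/2 + 8*(-2))*126 = (-17/2 - 16)*126 = -49/2*126 = -3087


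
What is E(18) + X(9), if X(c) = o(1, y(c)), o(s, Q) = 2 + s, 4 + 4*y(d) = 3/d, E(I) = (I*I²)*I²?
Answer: 1889571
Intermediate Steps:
E(I) = I⁵ (E(I) = I³*I² = I⁵)
y(d) = -1 + 3/(4*d) (y(d) = -1 + (3/d)/4 = -1 + 3/(4*d))
X(c) = 3 (X(c) = 2 + 1 = 3)
E(18) + X(9) = 18⁵ + 3 = 1889568 + 3 = 1889571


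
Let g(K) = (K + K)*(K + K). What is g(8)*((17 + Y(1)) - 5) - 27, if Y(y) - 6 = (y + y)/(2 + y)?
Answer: 14255/3 ≈ 4751.7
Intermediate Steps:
g(K) = 4*K² (g(K) = (2*K)*(2*K) = 4*K²)
Y(y) = 6 + 2*y/(2 + y) (Y(y) = 6 + (y + y)/(2 + y) = 6 + (2*y)/(2 + y) = 6 + 2*y/(2 + y))
g(8)*((17 + Y(1)) - 5) - 27 = (4*8²)*((17 + 4*(3 + 2*1)/(2 + 1)) - 5) - 27 = (4*64)*((17 + 4*(3 + 2)/3) - 5) - 27 = 256*((17 + 4*(⅓)*5) - 5) - 27 = 256*((17 + 20/3) - 5) - 27 = 256*(71/3 - 5) - 27 = 256*(56/3) - 27 = 14336/3 - 27 = 14255/3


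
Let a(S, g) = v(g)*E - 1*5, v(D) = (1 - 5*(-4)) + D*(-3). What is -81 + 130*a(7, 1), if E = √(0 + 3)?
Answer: -731 + 2340*√3 ≈ 3322.0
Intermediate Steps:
E = √3 ≈ 1.7320
v(D) = 21 - 3*D (v(D) = (1 + 20) - 3*D = 21 - 3*D)
a(S, g) = -5 + √3*(21 - 3*g) (a(S, g) = (21 - 3*g)*√3 - 1*5 = √3*(21 - 3*g) - 5 = -5 + √3*(21 - 3*g))
-81 + 130*a(7, 1) = -81 + 130*(-5 + 3*√3*(7 - 1*1)) = -81 + 130*(-5 + 3*√3*(7 - 1)) = -81 + 130*(-5 + 3*√3*6) = -81 + 130*(-5 + 18*√3) = -81 + (-650 + 2340*√3) = -731 + 2340*√3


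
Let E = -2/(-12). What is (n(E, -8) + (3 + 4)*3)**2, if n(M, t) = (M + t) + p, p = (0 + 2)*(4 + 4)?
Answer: 30625/36 ≈ 850.69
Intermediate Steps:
E = 1/6 (E = -2*(-1/12) = 1/6 ≈ 0.16667)
p = 16 (p = 2*8 = 16)
n(M, t) = 16 + M + t (n(M, t) = (M + t) + 16 = 16 + M + t)
(n(E, -8) + (3 + 4)*3)**2 = ((16 + 1/6 - 8) + (3 + 4)*3)**2 = (49/6 + 7*3)**2 = (49/6 + 21)**2 = (175/6)**2 = 30625/36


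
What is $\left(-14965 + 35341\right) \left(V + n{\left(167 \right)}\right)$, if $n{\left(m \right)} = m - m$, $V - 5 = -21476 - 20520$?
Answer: $-855608616$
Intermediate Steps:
$V = -41991$ ($V = 5 - 41996 = -41991$)
$n{\left(m \right)} = 0$
$\left(-14965 + 35341\right) \left(V + n{\left(167 \right)}\right) = \left(-14965 + 35341\right) \left(-41991 + 0\right) = 20376 \left(-41991\right) = -855608616$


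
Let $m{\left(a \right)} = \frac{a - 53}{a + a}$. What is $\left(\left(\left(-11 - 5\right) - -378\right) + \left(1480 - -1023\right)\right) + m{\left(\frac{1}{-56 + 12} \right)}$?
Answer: $\frac{8063}{2} \approx 4031.5$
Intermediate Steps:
$m{\left(a \right)} = \frac{-53 + a}{2 a}$
$\left(\left(\left(-11 - 5\right) - -378\right) + \left(1480 - -1023\right)\right) + m{\left(\frac{1}{-56 + 12} \right)} = \left(\left(\left(-11 - 5\right) - -378\right) + \left(1480 - -1023\right)\right) + \frac{-53 + \frac{1}{-56 + 12}}{2 \frac{1}{-56 + 12}} = \left(\left(-16 + 378\right) + \left(1480 + 1023\right)\right) + \frac{-53 + \frac{1}{-44}}{2 \frac{1}{-44}} = \left(362 + 2503\right) + \frac{-53 - \frac{1}{44}}{2 \left(- \frac{1}{44}\right)} = 2865 + \frac{1}{2} \left(-44\right) \left(- \frac{2333}{44}\right) = 2865 + \frac{2333}{2} = \frac{8063}{2}$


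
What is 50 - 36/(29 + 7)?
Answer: 49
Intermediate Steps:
50 - 36/(29 + 7) = 50 - 36/36 = 50 - 36*1/36 = 50 - 1 = 49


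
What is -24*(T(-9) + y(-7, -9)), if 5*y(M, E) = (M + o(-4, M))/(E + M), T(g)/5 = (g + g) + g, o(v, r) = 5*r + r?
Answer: 32253/10 ≈ 3225.3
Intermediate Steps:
o(v, r) = 6*r
T(g) = 15*g (T(g) = 5*((g + g) + g) = 5*(2*g + g) = 5*(3*g) = 15*g)
y(M, E) = 7*M/(5*(E + M)) (y(M, E) = ((M + 6*M)/(E + M))/5 = ((7*M)/(E + M))/5 = (7*M/(E + M))/5 = 7*M/(5*(E + M)))
-24*(T(-9) + y(-7, -9)) = -24*(15*(-9) + (7/5)*(-7)/(-9 - 7)) = -24*(-135 + (7/5)*(-7)/(-16)) = -24*(-135 + (7/5)*(-7)*(-1/16)) = -24*(-135 + 49/80) = -24*(-10751/80) = 32253/10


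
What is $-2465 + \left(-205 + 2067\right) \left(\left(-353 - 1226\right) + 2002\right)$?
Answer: $785161$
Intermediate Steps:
$-2465 + \left(-205 + 2067\right) \left(\left(-353 - 1226\right) + 2002\right) = -2465 + 1862 \left(-1579 + 2002\right) = -2465 + 1862 \cdot 423 = -2465 + 787626 = 785161$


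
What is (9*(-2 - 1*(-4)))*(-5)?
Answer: -90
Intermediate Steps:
(9*(-2 - 1*(-4)))*(-5) = (9*(-2 + 4))*(-5) = (9*2)*(-5) = 18*(-5) = -90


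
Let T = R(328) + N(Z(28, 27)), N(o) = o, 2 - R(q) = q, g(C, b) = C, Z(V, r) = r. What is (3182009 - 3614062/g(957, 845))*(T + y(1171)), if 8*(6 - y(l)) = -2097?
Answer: -751267432097/7656 ≈ -9.8128e+7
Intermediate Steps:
y(l) = 2145/8 (y(l) = 6 - ⅛*(-2097) = 6 + 2097/8 = 2145/8)
R(q) = 2 - q
T = -299 (T = (2 - 1*328) + 27 = (2 - 328) + 27 = -326 + 27 = -299)
(3182009 - 3614062/g(957, 845))*(T + y(1171)) = (3182009 - 3614062/957)*(-299 + 2145/8) = (3182009 - 3614062*1/957)*(-247/8) = (3182009 - 3614062/957)*(-247/8) = (3041568551/957)*(-247/8) = -751267432097/7656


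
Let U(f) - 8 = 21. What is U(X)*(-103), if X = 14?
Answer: -2987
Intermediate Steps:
U(f) = 29 (U(f) = 8 + 21 = 29)
U(X)*(-103) = 29*(-103) = -2987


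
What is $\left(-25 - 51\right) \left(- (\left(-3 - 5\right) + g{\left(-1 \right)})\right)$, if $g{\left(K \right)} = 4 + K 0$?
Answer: $-304$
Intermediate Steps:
$g{\left(K \right)} = 4$ ($g{\left(K \right)} = 4 + 0 = 4$)
$\left(-25 - 51\right) \left(- (\left(-3 - 5\right) + g{\left(-1 \right)})\right) = \left(-25 - 51\right) \left(- (\left(-3 - 5\right) + 4)\right) = \left(-25 - 51\right) \left(- (-8 + 4)\right) = - 76 \left(\left(-1\right) \left(-4\right)\right) = \left(-76\right) 4 = -304$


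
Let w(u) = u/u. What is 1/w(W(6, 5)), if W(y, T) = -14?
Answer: 1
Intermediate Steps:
w(u) = 1
1/w(W(6, 5)) = 1/1 = 1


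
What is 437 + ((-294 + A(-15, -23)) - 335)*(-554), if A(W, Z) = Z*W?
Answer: 157773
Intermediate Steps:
A(W, Z) = W*Z
437 + ((-294 + A(-15, -23)) - 335)*(-554) = 437 + ((-294 - 15*(-23)) - 335)*(-554) = 437 + ((-294 + 345) - 335)*(-554) = 437 + (51 - 335)*(-554) = 437 - 284*(-554) = 437 + 157336 = 157773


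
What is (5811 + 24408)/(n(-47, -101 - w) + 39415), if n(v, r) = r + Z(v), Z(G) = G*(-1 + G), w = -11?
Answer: 30219/41581 ≈ 0.72675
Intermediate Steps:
n(v, r) = r + v*(-1 + v)
(5811 + 24408)/(n(-47, -101 - w) + 39415) = (5811 + 24408)/(((-101 - 1*(-11)) - 47*(-1 - 47)) + 39415) = 30219/(((-101 + 11) - 47*(-48)) + 39415) = 30219/((-90 + 2256) + 39415) = 30219/(2166 + 39415) = 30219/41581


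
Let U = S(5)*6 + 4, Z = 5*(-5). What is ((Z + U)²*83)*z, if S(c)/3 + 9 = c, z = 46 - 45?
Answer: 717867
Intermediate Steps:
z = 1
Z = -25
S(c) = -27 + 3*c
U = -68 (U = (-27 + 3*5)*6 + 4 = (-27 + 15)*6 + 4 = -12*6 + 4 = -72 + 4 = -68)
((Z + U)²*83)*z = ((-25 - 68)²*83)*1 = ((-93)²*83)*1 = (8649*83)*1 = 717867*1 = 717867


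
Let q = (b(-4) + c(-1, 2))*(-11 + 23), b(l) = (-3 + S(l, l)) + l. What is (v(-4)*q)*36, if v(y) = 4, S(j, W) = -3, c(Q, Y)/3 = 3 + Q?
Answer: -6912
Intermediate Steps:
c(Q, Y) = 9 + 3*Q (c(Q, Y) = 3*(3 + Q) = 9 + 3*Q)
b(l) = -6 + l (b(l) = (-3 - 3) + l = -6 + l)
q = -48 (q = ((-6 - 4) + (9 + 3*(-1)))*(-11 + 23) = (-10 + (9 - 3))*12 = (-10 + 6)*12 = -4*12 = -48)
(v(-4)*q)*36 = (4*(-48))*36 = -192*36 = -6912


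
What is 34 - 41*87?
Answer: -3533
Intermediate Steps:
34 - 41*87 = 34 - 3567 = -3533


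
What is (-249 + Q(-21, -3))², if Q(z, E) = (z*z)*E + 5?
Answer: 2455489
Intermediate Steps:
Q(z, E) = 5 + E*z² (Q(z, E) = z²*E + 5 = E*z² + 5 = 5 + E*z²)
(-249 + Q(-21, -3))² = (-249 + (5 - 3*(-21)²))² = (-249 + (5 - 3*441))² = (-249 + (5 - 1323))² = (-249 - 1318)² = (-1567)² = 2455489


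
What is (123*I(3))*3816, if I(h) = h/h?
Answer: 469368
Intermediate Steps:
I(h) = 1
(123*I(3))*3816 = (123*1)*3816 = 123*3816 = 469368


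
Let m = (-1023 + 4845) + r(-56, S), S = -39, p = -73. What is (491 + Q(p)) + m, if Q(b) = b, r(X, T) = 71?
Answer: 4311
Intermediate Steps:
m = 3893 (m = (-1023 + 4845) + 71 = 3822 + 71 = 3893)
(491 + Q(p)) + m = (491 - 73) + 3893 = 418 + 3893 = 4311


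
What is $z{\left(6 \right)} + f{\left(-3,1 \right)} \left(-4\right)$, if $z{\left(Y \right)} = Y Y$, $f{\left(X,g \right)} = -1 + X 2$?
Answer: $64$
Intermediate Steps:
$f{\left(X,g \right)} = -1 + 2 X$
$z{\left(Y \right)} = Y^{2}$
$z{\left(6 \right)} + f{\left(-3,1 \right)} \left(-4\right) = 6^{2} + \left(-1 + 2 \left(-3\right)\right) \left(-4\right) = 36 + \left(-1 - 6\right) \left(-4\right) = 36 - -28 = 36 + 28 = 64$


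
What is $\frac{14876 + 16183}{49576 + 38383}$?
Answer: $\frac{31059}{87959} \approx 0.35311$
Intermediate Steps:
$\frac{14876 + 16183}{49576 + 38383} = \frac{31059}{87959}$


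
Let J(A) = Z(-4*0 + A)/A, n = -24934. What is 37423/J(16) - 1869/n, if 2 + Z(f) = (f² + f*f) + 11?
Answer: 2132950723/1855802 ≈ 1149.3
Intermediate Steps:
Z(f) = 9 + 2*f² (Z(f) = -2 + ((f² + f*f) + 11) = -2 + ((f² + f²) + 11) = -2 + (2*f² + 11) = -2 + (11 + 2*f²) = 9 + 2*f²)
J(A) = (9 + 2*A²)/A (J(A) = (9 + 2*(-4*0 + A)²)/A = (9 + 2*(0 + A)²)/A = (9 + 2*A²)/A)
37423/J(16) - 1869/n = 37423/(2*16 + 9/16) - 1869/(-24934) = 37423/(32 + 9*(1/16)) - 1869*(-1/24934) = 37423/(32 + 9/16) + 267/3562 = 37423/(521/16) + 267/3562 = 37423*(16/521) + 267/3562 = 598768/521 + 267/3562 = 2132950723/1855802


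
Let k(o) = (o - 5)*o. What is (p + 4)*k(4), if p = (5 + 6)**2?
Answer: -500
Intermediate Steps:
k(o) = o*(-5 + o) (k(o) = (-5 + o)*o = o*(-5 + o))
p = 121 (p = 11**2 = 121)
(p + 4)*k(4) = (121 + 4)*(4*(-5 + 4)) = 125*(4*(-1)) = 125*(-4) = -500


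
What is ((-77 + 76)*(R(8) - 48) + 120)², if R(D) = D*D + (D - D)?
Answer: 10816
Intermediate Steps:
R(D) = D² (R(D) = D² + 0 = D²)
((-77 + 76)*(R(8) - 48) + 120)² = ((-77 + 76)*(8² - 48) + 120)² = (-(64 - 48) + 120)² = (-1*16 + 120)² = (-16 + 120)² = 104² = 10816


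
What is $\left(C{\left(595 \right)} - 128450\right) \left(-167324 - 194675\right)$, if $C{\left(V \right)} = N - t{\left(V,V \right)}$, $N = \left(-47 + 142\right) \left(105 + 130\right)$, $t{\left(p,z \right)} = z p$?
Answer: $166573839850$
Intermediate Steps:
$t{\left(p,z \right)} = p z$
$N = 22325$ ($N = 95 \cdot 235 = 22325$)
$C{\left(V \right)} = 22325 - V^{2}$ ($C{\left(V \right)} = 22325 - V V = 22325 - V^{2}$)
$\left(C{\left(595 \right)} - 128450\right) \left(-167324 - 194675\right) = \left(\left(22325 - 595^{2}\right) - 128450\right) \left(-167324 - 194675\right) = \left(\left(22325 - 354025\right) - 128450\right) \left(-361999\right) = \left(-331700 - 128450\right) \left(-361999\right) = \left(-460150\right) \left(-361999\right) = 166573839850$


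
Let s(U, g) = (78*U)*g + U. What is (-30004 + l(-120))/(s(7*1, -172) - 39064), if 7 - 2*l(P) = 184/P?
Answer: 449996/1994535 ≈ 0.22561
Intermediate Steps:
l(P) = 7/2 - 92/P
s(U, g) = U + 78*U*g (s(U, g) = 78*U*g + U = U + 78*U*g)
(-30004 + l(-120))/(s(7*1, -172) - 39064) = (-30004 + (7/2 - 92/(-120)))/((7*1)*(1 + 78*(-172)) - 39064) = (-30004 + (7/2 - 92*(-1/120)))/(7*(1 - 13416) - 39064) = (-30004 + (7/2 + 23/30))/(7*(-13415) - 39064) = (-30004 + 64/15)/(-93905 - 39064) = -449996/15/(-132969) = -449996/15*(-1/132969) = 449996/1994535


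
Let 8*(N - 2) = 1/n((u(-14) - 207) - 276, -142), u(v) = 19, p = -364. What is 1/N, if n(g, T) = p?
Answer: 2912/5823 ≈ 0.50009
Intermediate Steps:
n(g, T) = -364
N = 5823/2912 (N = 2 + (⅛)/(-364) = 2 + (⅛)*(-1/364) = 2 - 1/2912 = 5823/2912 ≈ 1.9997)
1/N = 1/(5823/2912) = 2912/5823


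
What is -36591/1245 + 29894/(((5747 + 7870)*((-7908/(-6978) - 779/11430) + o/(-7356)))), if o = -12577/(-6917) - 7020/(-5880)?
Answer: -201834149028361050900663/7385495936750771029285 ≈ -27.328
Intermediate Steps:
o = 2041835/677866 (o = -12577*(-1/6917) - 7020*(-1/5880) = 12577/6917 + 117/98 = 2041835/677866 ≈ 3.0121)
-36591/1245 + 29894/(((5747 + 7870)*((-7908/(-6978) - 779/11430) + o/(-7356)))) = -36591/1245 + 29894/(((5747 + 7870)*((-7908/(-6978) - 779/11430) + (2041835/677866)/(-7356)))) = -36591*1/1245 + 29894/((13617*((-7908*(-1/6978) - 779*1/11430) + (2041835/677866)*(-1/7356)))) = -12197/415 + 29894/((13617*((1318/1163 - 779/11430) - 2041835/4986382296))) = -12197/415 + 29894/((13617*(14158763/13293090 - 2041835/4986382296))) = -12197/415 + 29894/((13617*(11762310476673283/11047404772522440))) = -12197/415 + 29894/(17796375751206677179/1227489419169160) = -12197/415 + 29894*(1227489419169160/17796375751206677179) = -12197/415 + 36694568696642869040/17796375751206677179 = -201834149028361050900663/7385495936750771029285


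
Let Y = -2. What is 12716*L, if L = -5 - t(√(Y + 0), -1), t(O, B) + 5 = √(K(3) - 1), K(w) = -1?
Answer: -12716*I*√2 ≈ -17983.0*I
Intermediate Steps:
t(O, B) = -5 + I*√2 (t(O, B) = -5 + √(-1 - 1) = -5 + √(-2) = -5 + I*√2)
L = -I*√2 (L = -5 - (-5 + I*√2) = -5 + (5 - I*√2) = -I*√2 ≈ -1.4142*I)
12716*L = 12716*(-I*√2) = -12716*I*√2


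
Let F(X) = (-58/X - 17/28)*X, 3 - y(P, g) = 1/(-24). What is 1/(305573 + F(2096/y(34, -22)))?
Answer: 511/155904373 ≈ 3.2777e-6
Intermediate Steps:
y(P, g) = 73/24 (y(P, g) = 3 - 1/(-24) = 3 - 1*(-1/24) = 3 + 1/24 = 73/24)
F(X) = X*(-17/28 - 58/X) (F(X) = (-58/X - 17*1/28)*X = (-58/X - 17/28)*X = (-17/28 - 58/X)*X = X*(-17/28 - 58/X))
1/(305573 + F(2096/y(34, -22))) = 1/(305573 + (-58 - 8908/(7*73/24))) = 1/(305573 + (-58 - 8908*24/(7*73))) = 1/(305573 + (-58 - 17/28*50304/73)) = 1/(305573 + (-58 - 213792/511)) = 1/(305573 - 243430/511) = 1/(155904373/511) = 511/155904373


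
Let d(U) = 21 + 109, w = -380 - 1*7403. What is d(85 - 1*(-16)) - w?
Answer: 7913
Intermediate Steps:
w = -7783 (w = -380 - 7403 = -7783)
d(U) = 130
d(85 - 1*(-16)) - w = 130 - 1*(-7783) = 130 + 7783 = 7913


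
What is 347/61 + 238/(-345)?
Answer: 105197/21045 ≈ 4.9987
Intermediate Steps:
347/61 + 238/(-345) = 347*(1/61) + 238*(-1/345) = 347/61 - 238/345 = 105197/21045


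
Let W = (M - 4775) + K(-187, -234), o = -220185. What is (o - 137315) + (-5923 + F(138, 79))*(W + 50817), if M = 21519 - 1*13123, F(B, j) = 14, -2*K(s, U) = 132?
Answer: -321641648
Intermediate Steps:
K(s, U) = -66 (K(s, U) = -½*132 = -66)
M = 8396 (M = 21519 - 13123 = 8396)
W = 3555 (W = (8396 - 4775) - 66 = 3621 - 66 = 3555)
(o - 137315) + (-5923 + F(138, 79))*(W + 50817) = (-220185 - 137315) + (-5923 + 14)*(3555 + 50817) = -357500 - 5909*54372 = -357500 - 321284148 = -321641648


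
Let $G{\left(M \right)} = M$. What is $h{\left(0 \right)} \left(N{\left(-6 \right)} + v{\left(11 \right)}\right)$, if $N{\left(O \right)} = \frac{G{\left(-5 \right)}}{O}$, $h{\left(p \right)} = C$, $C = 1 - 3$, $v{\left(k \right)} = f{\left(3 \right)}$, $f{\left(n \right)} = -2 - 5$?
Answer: $\frac{37}{3} \approx 12.333$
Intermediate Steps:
$f{\left(n \right)} = -7$ ($f{\left(n \right)} = -2 - 5 = -7$)
$v{\left(k \right)} = -7$
$C = -2$
$h{\left(p \right)} = -2$
$N{\left(O \right)} = - \frac{5}{O}$
$h{\left(0 \right)} \left(N{\left(-6 \right)} + v{\left(11 \right)}\right) = - 2 \left(- \frac{5}{-6} - 7\right) = - 2 \left(\left(-5\right) \left(- \frac{1}{6}\right) - 7\right) = - 2 \left(\frac{5}{6} - 7\right) = \left(-2\right) \left(- \frac{37}{6}\right) = \frac{37}{3}$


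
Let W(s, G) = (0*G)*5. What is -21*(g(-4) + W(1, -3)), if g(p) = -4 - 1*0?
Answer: 84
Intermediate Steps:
W(s, G) = 0 (W(s, G) = 0*5 = 0)
g(p) = -4 (g(p) = -4 + 0 = -4)
-21*(g(-4) + W(1, -3)) = -21*(-4 + 0) = -21*(-4) = 84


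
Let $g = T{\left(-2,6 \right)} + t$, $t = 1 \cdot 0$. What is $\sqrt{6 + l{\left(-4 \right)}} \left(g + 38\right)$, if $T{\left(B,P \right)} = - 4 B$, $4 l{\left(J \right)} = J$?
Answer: $46 \sqrt{5} \approx 102.86$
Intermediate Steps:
$l{\left(J \right)} = \frac{J}{4}$
$t = 0$
$g = 8$ ($g = \left(-4\right) \left(-2\right) + 0 = 8 + 0 = 8$)
$\sqrt{6 + l{\left(-4 \right)}} \left(g + 38\right) = \sqrt{6 + \frac{1}{4} \left(-4\right)} \left(8 + 38\right) = \sqrt{6 - 1} \cdot 46 = \sqrt{5} \cdot 46 = 46 \sqrt{5}$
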